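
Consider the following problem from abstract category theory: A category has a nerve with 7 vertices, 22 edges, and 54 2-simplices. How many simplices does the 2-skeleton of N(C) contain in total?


The 2-skeleton of the nerve N(C) consists of simplices in dimensions 0, 1, 2:
  |N(C)_0| = 7 (objects)
  |N(C)_1| = 22 (morphisms)
  |N(C)_2| = 54 (composable pairs)
Total = 7 + 22 + 54 = 83

83


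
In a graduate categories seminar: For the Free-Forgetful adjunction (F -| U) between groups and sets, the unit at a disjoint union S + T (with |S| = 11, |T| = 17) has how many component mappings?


The unit eta_X: X -> U(F(X)) of the Free-Forgetful adjunction
maps each element of X to a generator of F(X). For X = S + T (disjoint
union in Set), |S + T| = |S| + |T|.
Total mappings = 11 + 17 = 28.

28


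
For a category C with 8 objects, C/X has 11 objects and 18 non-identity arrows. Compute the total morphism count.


In the slice category C/X, objects are morphisms to X.
Identity morphisms: 11 (one per object of C/X).
Non-identity morphisms: 18.
Total = 11 + 18 = 29

29


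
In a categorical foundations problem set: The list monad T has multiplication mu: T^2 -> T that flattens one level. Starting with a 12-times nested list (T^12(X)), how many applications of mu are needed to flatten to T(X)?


Each application of mu: T^2 -> T removes one layer of nesting.
Starting at depth 12 (i.e., T^12(X)), we need to reach T(X).
Number of mu applications = 12 - 1 = 11

11


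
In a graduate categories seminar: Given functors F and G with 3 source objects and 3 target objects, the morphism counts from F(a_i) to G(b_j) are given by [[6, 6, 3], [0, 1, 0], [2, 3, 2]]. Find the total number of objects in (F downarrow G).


Objects of (F downarrow G) are triples (a, b, h: F(a)->G(b)).
The count equals the sum of all entries in the hom-matrix.
sum(row 0) = 15
sum(row 1) = 1
sum(row 2) = 7
Grand total = 23

23


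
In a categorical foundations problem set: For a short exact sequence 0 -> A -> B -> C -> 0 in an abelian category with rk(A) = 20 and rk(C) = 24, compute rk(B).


For a short exact sequence 0 -> A -> B -> C -> 0,
rank is additive: rank(B) = rank(A) + rank(C).
rank(B) = 20 + 24 = 44

44


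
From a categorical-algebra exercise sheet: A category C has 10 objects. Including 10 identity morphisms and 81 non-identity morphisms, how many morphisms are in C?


Each object has an identity morphism, giving 10 identities.
Adding the 81 non-identity morphisms:
Total = 10 + 81 = 91

91


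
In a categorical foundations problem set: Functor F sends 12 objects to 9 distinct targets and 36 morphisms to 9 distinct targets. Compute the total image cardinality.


The image of F consists of distinct objects and distinct morphisms.
|Im(F)| on objects = 9
|Im(F)| on morphisms = 9
Total image cardinality = 9 + 9 = 18

18


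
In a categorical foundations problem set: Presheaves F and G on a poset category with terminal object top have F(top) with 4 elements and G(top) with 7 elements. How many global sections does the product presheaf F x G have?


Global sections of a presheaf on a poset with terminal top satisfy
Gamma(H) ~ H(top). Presheaves admit pointwise products, so
(F x G)(top) = F(top) x G(top) (Cartesian product).
|Gamma(F x G)| = |F(top)| * |G(top)| = 4 * 7 = 28.

28


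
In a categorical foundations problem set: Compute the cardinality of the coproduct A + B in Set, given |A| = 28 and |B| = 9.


In Set, the coproduct A + B is the disjoint union.
|A + B| = |A| + |B| = 28 + 9 = 37

37


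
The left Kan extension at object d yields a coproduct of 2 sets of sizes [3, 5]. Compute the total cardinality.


Pointwise, the left Kan extension (Lan_F H)(d) is the colimit, indexed
by the comma category (F downarrow d), of H composed with the
projection (F downarrow d) -> C. Here that colimit is given
as a coproduct (disjoint union) of sets, so its cardinality is the
sum of the sizes of the summands.
Coproduct of sets with sizes: 3 + 5
= 8

8


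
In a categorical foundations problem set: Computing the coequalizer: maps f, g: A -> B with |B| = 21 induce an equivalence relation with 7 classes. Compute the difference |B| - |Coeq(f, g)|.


The coequalizer Coeq(f, g) = B / ~ has one element per equivalence class.
|B| = 21, |Coeq(f, g)| = 7.
|B| - |Coeq(f, g)| = 21 - 7 = 14.

14


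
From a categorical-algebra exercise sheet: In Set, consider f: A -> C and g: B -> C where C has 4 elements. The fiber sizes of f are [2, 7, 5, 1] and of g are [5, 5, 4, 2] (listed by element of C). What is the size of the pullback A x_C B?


The pullback A x_C B consists of pairs (a, b) with f(a) = g(b).
For each element c in C, the fiber product has |f^-1(c)| * |g^-1(c)| elements.
Summing over C: 2 * 5 + 7 * 5 + 5 * 4 + 1 * 2
= 10 + 35 + 20 + 2 = 67

67


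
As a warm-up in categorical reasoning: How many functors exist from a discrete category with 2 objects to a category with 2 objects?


A functor from a discrete category C to D is determined by
where each object maps. Each of the 2 objects of C can map
to any of the 2 objects of D independently.
Number of functors = 2^2 = 4

4


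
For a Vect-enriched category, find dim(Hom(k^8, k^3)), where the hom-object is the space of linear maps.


In Vect-enriched categories, Hom(k^n, k^m) is the space of m x n matrices.
dim(Hom(k^8, k^3)) = 3 * 8 = 24

24


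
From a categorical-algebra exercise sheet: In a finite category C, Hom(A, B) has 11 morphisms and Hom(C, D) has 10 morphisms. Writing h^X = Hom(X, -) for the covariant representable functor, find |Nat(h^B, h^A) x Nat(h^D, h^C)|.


By the Yoneda lemma, Nat(h^B, h^A) is isomorphic to Hom(A, B),
so |Nat(h^B, h^A)| = |Hom(A, B)| and |Nat(h^D, h^C)| = |Hom(C, D)|.
|Hom(A, B)| = 11, |Hom(C, D)| = 10.
|Nat(h^B, h^A) x Nat(h^D, h^C)| = 11 * 10 = 110

110


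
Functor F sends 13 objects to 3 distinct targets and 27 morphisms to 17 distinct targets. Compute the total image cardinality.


The image of F consists of distinct objects and distinct morphisms.
|Im(F)| on objects = 3
|Im(F)| on morphisms = 17
Total image cardinality = 3 + 17 = 20

20


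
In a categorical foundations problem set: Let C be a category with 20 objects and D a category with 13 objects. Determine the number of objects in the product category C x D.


The product category C x D has objects that are pairs (c, d).
Number of pairs = |Ob(C)| * |Ob(D)| = 20 * 13 = 260

260


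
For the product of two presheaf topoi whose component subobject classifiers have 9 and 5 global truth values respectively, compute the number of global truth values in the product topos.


In a product of presheaf topoi E_1 x E_2, the subobject classifier
is Omega = Omega_1 x Omega_2 (componentwise), so
|Omega(top)| = |Omega_1(top_1)| * |Omega_2(top_2)|.
= 9 * 5 = 45.

45


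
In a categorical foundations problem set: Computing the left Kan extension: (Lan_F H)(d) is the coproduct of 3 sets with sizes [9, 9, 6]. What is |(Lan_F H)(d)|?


Pointwise, the left Kan extension (Lan_F H)(d) is the colimit, indexed
by the comma category (F downarrow d), of H composed with the
projection (F downarrow d) -> C. Here that colimit is given
as a coproduct (disjoint union) of sets, so its cardinality is the
sum of the sizes of the summands.
Coproduct of sets with sizes: 9 + 9 + 6
= 24

24


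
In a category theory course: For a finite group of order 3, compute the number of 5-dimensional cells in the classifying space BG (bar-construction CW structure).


In the bar-construction CW model of BG, the n-cells are indexed by
n-tuples [g_1|...|g_n] of non-identity elements of G (degenerate
simplices with some g_i = e do not contribute cells), so there are
(|G| - 1)^n n-cells.
For dim = 5 with |G| = 3:
cells = (3 - 1)^5 = 2^5 = 32

32


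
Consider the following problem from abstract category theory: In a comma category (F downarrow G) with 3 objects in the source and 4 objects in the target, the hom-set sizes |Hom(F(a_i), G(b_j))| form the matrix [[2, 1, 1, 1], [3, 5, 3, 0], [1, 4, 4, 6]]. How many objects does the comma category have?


Objects of (F downarrow G) are triples (a, b, h: F(a)->G(b)).
The count equals the sum of all entries in the hom-matrix.
sum(row 0) = 5
sum(row 1) = 11
sum(row 2) = 15
Grand total = 31

31


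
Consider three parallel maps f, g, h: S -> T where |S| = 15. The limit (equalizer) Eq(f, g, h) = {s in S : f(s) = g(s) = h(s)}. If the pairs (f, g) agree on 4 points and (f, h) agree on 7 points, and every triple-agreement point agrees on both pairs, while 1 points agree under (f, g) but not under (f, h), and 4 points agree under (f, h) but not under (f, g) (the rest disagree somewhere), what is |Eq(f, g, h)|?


Eq(f, g, h) is the triple-agreement set: points in S where all three
maps take the same value. Using inclusion-exclusion on the pairwise data:
Pair (f, g) agrees on 4 points; pair (f, h) on 7 points.
Points agreeing under (f, g) but not (f, h) = 1; under (f, h) but not (f, g) = 4.
Triple-agreement = agreement-in-(f, g) minus points that agree under (f, g) but not (f, h):
|Eq(f, g, h)| = 4 - 1 = 3
(cross-check via (f, h): 7 - 4 = 3.)

3


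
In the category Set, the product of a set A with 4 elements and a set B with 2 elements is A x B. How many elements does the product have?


In Set, the product A x B is the Cartesian product.
By the universal property, |A x B| = |A| * |B|.
|A x B| = 4 * 2 = 8

8


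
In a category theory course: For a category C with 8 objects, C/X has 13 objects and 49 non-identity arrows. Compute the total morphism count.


In the slice category C/X, objects are morphisms to X.
Identity morphisms: 13 (one per object of C/X).
Non-identity morphisms: 49.
Total = 13 + 49 = 62

62


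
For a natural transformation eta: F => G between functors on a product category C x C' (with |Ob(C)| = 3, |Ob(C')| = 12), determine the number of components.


A natural transformation eta: F => G assigns one component morphism per
object of the domain category.
The domain is the product category C x C', so
|Ob(C x C')| = |Ob(C)| * |Ob(C')| = 3 * 12 = 36.
Therefore eta has 36 component morphisms.

36


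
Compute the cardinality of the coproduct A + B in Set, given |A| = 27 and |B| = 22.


In Set, the coproduct A + B is the disjoint union.
|A + B| = |A| + |B| = 27 + 22 = 49

49


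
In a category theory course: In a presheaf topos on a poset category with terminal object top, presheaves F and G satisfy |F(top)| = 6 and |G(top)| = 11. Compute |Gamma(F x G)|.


Global sections of a presheaf on a poset with terminal top satisfy
Gamma(H) ~ H(top). Presheaves admit pointwise products, so
(F x G)(top) = F(top) x G(top) (Cartesian product).
|Gamma(F x G)| = |F(top)| * |G(top)| = 6 * 11 = 66.

66


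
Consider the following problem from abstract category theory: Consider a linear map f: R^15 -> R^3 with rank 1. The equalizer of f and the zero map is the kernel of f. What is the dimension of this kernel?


The equalizer of f and the zero map is ker(f).
By the rank-nullity theorem: dim(ker(f)) = dim(domain) - rank(f).
dim(ker(f)) = 15 - 1 = 14

14


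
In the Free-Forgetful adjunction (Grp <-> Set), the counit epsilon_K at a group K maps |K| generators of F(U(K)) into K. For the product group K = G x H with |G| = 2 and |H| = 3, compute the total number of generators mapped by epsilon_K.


The counit epsilon_K: F(U(K)) -> K of the Free-Forgetful adjunction
maps |K| generators of F(U(K)) into K. For K = G x H (the product group),
|G x H| = |G| * |H|.
Total generators mapped = 2 * 3 = 6.

6


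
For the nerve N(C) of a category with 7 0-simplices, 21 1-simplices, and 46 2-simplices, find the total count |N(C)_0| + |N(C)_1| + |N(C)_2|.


The 2-skeleton of the nerve N(C) consists of simplices in dimensions 0, 1, 2:
  |N(C)_0| = 7 (objects)
  |N(C)_1| = 21 (morphisms)
  |N(C)_2| = 46 (composable pairs)
Total = 7 + 21 + 46 = 74

74


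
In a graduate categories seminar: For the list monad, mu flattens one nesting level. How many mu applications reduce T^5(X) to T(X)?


Each application of mu: T^2 -> T removes one layer of nesting.
Starting at depth 5 (i.e., T^5(X)), we need to reach T(X).
Number of mu applications = 5 - 1 = 4

4


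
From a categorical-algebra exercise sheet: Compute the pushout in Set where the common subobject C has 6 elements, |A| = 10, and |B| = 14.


The pushout A +_C B identifies the images of C in A and B.
|A +_C B| = |A| + |B| - |C| (for injections).
= 10 + 14 - 6 = 18

18


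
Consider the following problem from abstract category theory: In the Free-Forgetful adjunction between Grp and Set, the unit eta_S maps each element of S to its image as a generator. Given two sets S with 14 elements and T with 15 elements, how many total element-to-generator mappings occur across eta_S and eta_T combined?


The unit eta_X: X -> U(F(X)) of the Free-Forgetful adjunction
maps each element of X to a generator of F(X). For X = S + T (disjoint
union in Set), |S + T| = |S| + |T|.
Total mappings = 14 + 15 = 29.

29


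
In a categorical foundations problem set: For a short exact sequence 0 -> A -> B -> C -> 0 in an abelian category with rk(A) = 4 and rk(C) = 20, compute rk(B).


For a short exact sequence 0 -> A -> B -> C -> 0,
rank is additive: rank(B) = rank(A) + rank(C).
rank(B) = 4 + 20 = 24

24


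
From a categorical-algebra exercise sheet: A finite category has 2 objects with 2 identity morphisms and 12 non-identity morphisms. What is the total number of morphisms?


Each object has an identity morphism, giving 2 identities.
Adding the 12 non-identity morphisms:
Total = 2 + 12 = 14

14


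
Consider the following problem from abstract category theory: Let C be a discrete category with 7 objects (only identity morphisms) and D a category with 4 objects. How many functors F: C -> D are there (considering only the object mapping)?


A functor from a discrete category C to D is determined by
where each object maps. Each of the 7 objects of C can map
to any of the 4 objects of D independently.
Number of functors = 4^7 = 16384

16384


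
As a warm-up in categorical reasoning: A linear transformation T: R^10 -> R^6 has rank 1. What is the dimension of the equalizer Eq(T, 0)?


The equalizer of f and the zero map is ker(f).
By the rank-nullity theorem: dim(ker(f)) = dim(domain) - rank(f).
dim(ker(f)) = 10 - 1 = 9

9


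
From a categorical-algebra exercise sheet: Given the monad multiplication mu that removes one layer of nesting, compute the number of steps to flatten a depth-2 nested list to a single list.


Each application of mu: T^2 -> T removes one layer of nesting.
Starting at depth 2 (i.e., T^2(X)), we need to reach T(X).
Number of mu applications = 2 - 1 = 1

1


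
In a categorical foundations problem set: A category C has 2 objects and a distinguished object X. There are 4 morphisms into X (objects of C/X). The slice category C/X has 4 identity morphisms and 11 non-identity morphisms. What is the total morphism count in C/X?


In the slice category C/X, objects are morphisms to X.
Identity morphisms: 4 (one per object of C/X).
Non-identity morphisms: 11.
Total = 4 + 11 = 15

15


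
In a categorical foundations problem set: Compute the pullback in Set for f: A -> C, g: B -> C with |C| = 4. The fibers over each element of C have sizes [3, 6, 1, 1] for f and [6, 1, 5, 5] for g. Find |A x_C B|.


The pullback A x_C B consists of pairs (a, b) with f(a) = g(b).
For each element c in C, the fiber product has |f^-1(c)| * |g^-1(c)| elements.
Summing over C: 3 * 6 + 6 * 1 + 1 * 5 + 1 * 5
= 18 + 6 + 5 + 5 = 34

34


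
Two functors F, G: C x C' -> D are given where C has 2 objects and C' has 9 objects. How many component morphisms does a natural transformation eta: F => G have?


A natural transformation eta: F => G assigns one component morphism per
object of the domain category.
The domain is the product category C x C', so
|Ob(C x C')| = |Ob(C)| * |Ob(C')| = 2 * 9 = 18.
Therefore eta has 18 component morphisms.

18


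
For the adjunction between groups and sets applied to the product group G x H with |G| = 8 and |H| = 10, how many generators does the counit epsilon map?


The counit epsilon_K: F(U(K)) -> K of the Free-Forgetful adjunction
maps |K| generators of F(U(K)) into K. For K = G x H (the product group),
|G x H| = |G| * |H|.
Total generators mapped = 8 * 10 = 80.

80


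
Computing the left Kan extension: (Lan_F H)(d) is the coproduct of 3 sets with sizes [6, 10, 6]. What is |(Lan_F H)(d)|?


Pointwise, the left Kan extension (Lan_F H)(d) is the colimit, indexed
by the comma category (F downarrow d), of H composed with the
projection (F downarrow d) -> C. Here that colimit is given
as a coproduct (disjoint union) of sets, so its cardinality is the
sum of the sizes of the summands.
Coproduct of sets with sizes: 6 + 10 + 6
= 22

22


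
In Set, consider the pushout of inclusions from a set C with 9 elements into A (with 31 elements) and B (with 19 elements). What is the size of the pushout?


The pushout A +_C B identifies the images of C in A and B.
|A +_C B| = |A| + |B| - |C| (for injections).
= 31 + 19 - 9 = 41

41


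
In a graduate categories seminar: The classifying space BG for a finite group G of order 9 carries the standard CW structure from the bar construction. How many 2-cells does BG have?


In the bar-construction CW model of BG, the n-cells are indexed by
n-tuples [g_1|...|g_n] of non-identity elements of G (degenerate
simplices with some g_i = e do not contribute cells), so there are
(|G| - 1)^n n-cells.
For dim = 2 with |G| = 9:
cells = (9 - 1)^2 = 8^2 = 64

64


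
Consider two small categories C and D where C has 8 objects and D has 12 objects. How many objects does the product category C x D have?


The product category C x D has objects that are pairs (c, d).
Number of pairs = |Ob(C)| * |Ob(D)| = 8 * 12 = 96

96


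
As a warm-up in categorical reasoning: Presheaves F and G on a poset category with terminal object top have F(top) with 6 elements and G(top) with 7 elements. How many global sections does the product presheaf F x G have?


Global sections of a presheaf on a poset with terminal top satisfy
Gamma(H) ~ H(top). Presheaves admit pointwise products, so
(F x G)(top) = F(top) x G(top) (Cartesian product).
|Gamma(F x G)| = |F(top)| * |G(top)| = 6 * 7 = 42.

42


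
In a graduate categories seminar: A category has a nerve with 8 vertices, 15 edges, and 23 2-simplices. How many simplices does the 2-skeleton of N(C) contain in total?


The 2-skeleton of the nerve N(C) consists of simplices in dimensions 0, 1, 2:
  |N(C)_0| = 8 (objects)
  |N(C)_1| = 15 (morphisms)
  |N(C)_2| = 23 (composable pairs)
Total = 8 + 15 + 23 = 46

46


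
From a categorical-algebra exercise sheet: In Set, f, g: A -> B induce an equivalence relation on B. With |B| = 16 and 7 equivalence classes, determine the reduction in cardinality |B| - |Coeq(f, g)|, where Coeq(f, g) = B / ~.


The coequalizer Coeq(f, g) = B / ~ has one element per equivalence class.
|B| = 16, |Coeq(f, g)| = 7.
|B| - |Coeq(f, g)| = 16 - 7 = 9.

9


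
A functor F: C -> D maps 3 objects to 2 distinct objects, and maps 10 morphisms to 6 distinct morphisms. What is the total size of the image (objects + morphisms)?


The image of F consists of distinct objects and distinct morphisms.
|Im(F)| on objects = 2
|Im(F)| on morphisms = 6
Total image cardinality = 2 + 6 = 8

8


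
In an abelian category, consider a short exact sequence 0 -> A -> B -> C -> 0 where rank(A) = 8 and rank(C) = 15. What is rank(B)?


For a short exact sequence 0 -> A -> B -> C -> 0,
rank is additive: rank(B) = rank(A) + rank(C).
rank(B) = 8 + 15 = 23

23


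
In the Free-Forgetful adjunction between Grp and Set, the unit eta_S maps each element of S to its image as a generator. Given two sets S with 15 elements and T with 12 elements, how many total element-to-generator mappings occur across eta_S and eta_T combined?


The unit eta_X: X -> U(F(X)) of the Free-Forgetful adjunction
maps each element of X to a generator of F(X). For X = S + T (disjoint
union in Set), |S + T| = |S| + |T|.
Total mappings = 15 + 12 = 27.

27


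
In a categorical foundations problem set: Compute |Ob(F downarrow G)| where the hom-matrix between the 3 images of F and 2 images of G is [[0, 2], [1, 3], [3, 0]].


Objects of (F downarrow G) are triples (a, b, h: F(a)->G(b)).
The count equals the sum of all entries in the hom-matrix.
sum(row 0) = 2
sum(row 1) = 4
sum(row 2) = 3
Grand total = 9

9


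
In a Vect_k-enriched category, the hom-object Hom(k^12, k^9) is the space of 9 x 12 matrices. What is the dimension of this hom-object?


In Vect-enriched categories, Hom(k^n, k^m) is the space of m x n matrices.
dim(Hom(k^12, k^9)) = 9 * 12 = 108

108


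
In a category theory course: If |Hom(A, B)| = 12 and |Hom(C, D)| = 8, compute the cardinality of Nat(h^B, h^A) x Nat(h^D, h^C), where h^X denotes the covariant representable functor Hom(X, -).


By the Yoneda lemma, Nat(h^B, h^A) is isomorphic to Hom(A, B),
so |Nat(h^B, h^A)| = |Hom(A, B)| and |Nat(h^D, h^C)| = |Hom(C, D)|.
|Hom(A, B)| = 12, |Hom(C, D)| = 8.
|Nat(h^B, h^A) x Nat(h^D, h^C)| = 12 * 8 = 96

96


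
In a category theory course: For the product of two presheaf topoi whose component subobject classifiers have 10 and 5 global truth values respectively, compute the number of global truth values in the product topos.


In a product of presheaf topoi E_1 x E_2, the subobject classifier
is Omega = Omega_1 x Omega_2 (componentwise), so
|Omega(top)| = |Omega_1(top_1)| * |Omega_2(top_2)|.
= 10 * 5 = 50.

50


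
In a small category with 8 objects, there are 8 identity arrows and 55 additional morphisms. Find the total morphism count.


Each object has an identity morphism, giving 8 identities.
Adding the 55 non-identity morphisms:
Total = 8 + 55 = 63

63


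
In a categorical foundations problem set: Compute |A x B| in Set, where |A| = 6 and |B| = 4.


In Set, the product A x B is the Cartesian product.
By the universal property, |A x B| = |A| * |B|.
|A x B| = 6 * 4 = 24

24


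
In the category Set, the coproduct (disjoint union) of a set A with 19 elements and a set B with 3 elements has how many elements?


In Set, the coproduct A + B is the disjoint union.
|A + B| = |A| + |B| = 19 + 3 = 22

22


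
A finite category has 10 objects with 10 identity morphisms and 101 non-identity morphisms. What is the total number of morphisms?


Each object has an identity morphism, giving 10 identities.
Adding the 101 non-identity morphisms:
Total = 10 + 101 = 111

111


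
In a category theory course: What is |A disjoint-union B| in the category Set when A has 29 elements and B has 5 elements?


In Set, the coproduct A + B is the disjoint union.
|A + B| = |A| + |B| = 29 + 5 = 34

34


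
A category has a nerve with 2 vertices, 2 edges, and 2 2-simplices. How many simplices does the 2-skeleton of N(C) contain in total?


The 2-skeleton of the nerve N(C) consists of simplices in dimensions 0, 1, 2:
  |N(C)_0| = 2 (objects)
  |N(C)_1| = 2 (morphisms)
  |N(C)_2| = 2 (composable pairs)
Total = 2 + 2 + 2 = 6

6


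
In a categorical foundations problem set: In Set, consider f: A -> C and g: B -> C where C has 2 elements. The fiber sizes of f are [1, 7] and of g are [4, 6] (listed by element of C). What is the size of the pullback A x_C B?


The pullback A x_C B consists of pairs (a, b) with f(a) = g(b).
For each element c in C, the fiber product has |f^-1(c)| * |g^-1(c)| elements.
Summing over C: 1 * 4 + 7 * 6
= 4 + 42 = 46

46


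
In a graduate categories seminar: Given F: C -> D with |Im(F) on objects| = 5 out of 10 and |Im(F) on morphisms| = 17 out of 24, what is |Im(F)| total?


The image of F consists of distinct objects and distinct morphisms.
|Im(F)| on objects = 5
|Im(F)| on morphisms = 17
Total image cardinality = 5 + 17 = 22

22


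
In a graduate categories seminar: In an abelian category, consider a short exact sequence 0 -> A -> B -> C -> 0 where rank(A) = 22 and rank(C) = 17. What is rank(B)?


For a short exact sequence 0 -> A -> B -> C -> 0,
rank is additive: rank(B) = rank(A) + rank(C).
rank(B) = 22 + 17 = 39

39


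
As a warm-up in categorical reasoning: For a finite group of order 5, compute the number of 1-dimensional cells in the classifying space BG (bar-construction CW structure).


In the bar-construction CW model of BG, the n-cells are indexed by
n-tuples [g_1|...|g_n] of non-identity elements of G (degenerate
simplices with some g_i = e do not contribute cells), so there are
(|G| - 1)^n n-cells.
For dim = 1 with |G| = 5:
cells = (5 - 1)^1 = 4^1 = 4

4


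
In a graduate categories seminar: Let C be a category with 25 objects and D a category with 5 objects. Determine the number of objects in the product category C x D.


The product category C x D has objects that are pairs (c, d).
Number of pairs = |Ob(C)| * |Ob(D)| = 25 * 5 = 125

125


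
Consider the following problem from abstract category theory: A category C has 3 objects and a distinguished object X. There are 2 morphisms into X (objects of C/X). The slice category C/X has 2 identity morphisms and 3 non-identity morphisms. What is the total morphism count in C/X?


In the slice category C/X, objects are morphisms to X.
Identity morphisms: 2 (one per object of C/X).
Non-identity morphisms: 3.
Total = 2 + 3 = 5

5


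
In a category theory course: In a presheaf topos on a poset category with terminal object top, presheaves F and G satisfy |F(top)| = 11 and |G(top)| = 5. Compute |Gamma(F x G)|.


Global sections of a presheaf on a poset with terminal top satisfy
Gamma(H) ~ H(top). Presheaves admit pointwise products, so
(F x G)(top) = F(top) x G(top) (Cartesian product).
|Gamma(F x G)| = |F(top)| * |G(top)| = 11 * 5 = 55.

55


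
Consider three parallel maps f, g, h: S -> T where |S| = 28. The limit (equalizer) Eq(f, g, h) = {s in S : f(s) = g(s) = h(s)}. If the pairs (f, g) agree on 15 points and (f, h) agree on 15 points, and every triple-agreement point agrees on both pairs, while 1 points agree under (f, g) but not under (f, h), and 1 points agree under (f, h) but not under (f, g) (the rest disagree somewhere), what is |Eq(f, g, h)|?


Eq(f, g, h) is the triple-agreement set: points in S where all three
maps take the same value. Using inclusion-exclusion on the pairwise data:
Pair (f, g) agrees on 15 points; pair (f, h) on 15 points.
Points agreeing under (f, g) but not (f, h) = 1; under (f, h) but not (f, g) = 1.
Triple-agreement = agreement-in-(f, g) minus points that agree under (f, g) but not (f, h):
|Eq(f, g, h)| = 15 - 1 = 14
(cross-check via (f, h): 15 - 1 = 14.)

14


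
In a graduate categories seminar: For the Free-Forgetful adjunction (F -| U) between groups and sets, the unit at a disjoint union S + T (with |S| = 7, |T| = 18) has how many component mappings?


The unit eta_X: X -> U(F(X)) of the Free-Forgetful adjunction
maps each element of X to a generator of F(X). For X = S + T (disjoint
union in Set), |S + T| = |S| + |T|.
Total mappings = 7 + 18 = 25.

25


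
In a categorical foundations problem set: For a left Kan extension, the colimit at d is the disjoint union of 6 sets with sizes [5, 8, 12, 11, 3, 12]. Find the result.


Pointwise, the left Kan extension (Lan_F H)(d) is the colimit, indexed
by the comma category (F downarrow d), of H composed with the
projection (F downarrow d) -> C. Here that colimit is given
as a coproduct (disjoint union) of sets, so its cardinality is the
sum of the sizes of the summands.
Coproduct of sets with sizes: 5 + 8 + 12 + 11 + 3 + 12
= 51

51


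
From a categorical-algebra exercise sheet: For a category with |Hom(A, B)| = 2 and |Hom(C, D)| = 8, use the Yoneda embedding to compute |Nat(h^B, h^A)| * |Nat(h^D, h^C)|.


By the Yoneda lemma, Nat(h^B, h^A) is isomorphic to Hom(A, B),
so |Nat(h^B, h^A)| = |Hom(A, B)| and |Nat(h^D, h^C)| = |Hom(C, D)|.
|Hom(A, B)| = 2, |Hom(C, D)| = 8.
|Nat(h^B, h^A) x Nat(h^D, h^C)| = 2 * 8 = 16

16


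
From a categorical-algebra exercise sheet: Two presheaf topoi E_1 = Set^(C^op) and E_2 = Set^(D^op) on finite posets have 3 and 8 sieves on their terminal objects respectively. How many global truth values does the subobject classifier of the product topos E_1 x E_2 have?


In a product of presheaf topoi E_1 x E_2, the subobject classifier
is Omega = Omega_1 x Omega_2 (componentwise), so
|Omega(top)| = |Omega_1(top_1)| * |Omega_2(top_2)|.
= 3 * 8 = 24.

24


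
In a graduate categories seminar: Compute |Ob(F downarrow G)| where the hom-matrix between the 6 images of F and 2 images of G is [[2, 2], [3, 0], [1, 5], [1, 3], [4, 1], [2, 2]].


Objects of (F downarrow G) are triples (a, b, h: F(a)->G(b)).
The count equals the sum of all entries in the hom-matrix.
sum(row 0) = 4
sum(row 1) = 3
sum(row 2) = 6
sum(row 3) = 4
sum(row 4) = 5
sum(row 5) = 4
Grand total = 26

26


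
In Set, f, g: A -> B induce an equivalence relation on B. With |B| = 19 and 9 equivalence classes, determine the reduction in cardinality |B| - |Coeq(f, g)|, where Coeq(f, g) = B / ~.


The coequalizer Coeq(f, g) = B / ~ has one element per equivalence class.
|B| = 19, |Coeq(f, g)| = 9.
|B| - |Coeq(f, g)| = 19 - 9 = 10.

10


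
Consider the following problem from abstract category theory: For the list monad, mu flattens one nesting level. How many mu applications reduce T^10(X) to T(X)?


Each application of mu: T^2 -> T removes one layer of nesting.
Starting at depth 10 (i.e., T^10(X)), we need to reach T(X).
Number of mu applications = 10 - 1 = 9

9


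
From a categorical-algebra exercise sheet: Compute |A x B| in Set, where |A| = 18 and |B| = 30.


In Set, the product A x B is the Cartesian product.
By the universal property, |A x B| = |A| * |B|.
|A x B| = 18 * 30 = 540

540


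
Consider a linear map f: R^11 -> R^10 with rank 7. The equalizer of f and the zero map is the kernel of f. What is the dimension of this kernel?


The equalizer of f and the zero map is ker(f).
By the rank-nullity theorem: dim(ker(f)) = dim(domain) - rank(f).
dim(ker(f)) = 11 - 7 = 4

4


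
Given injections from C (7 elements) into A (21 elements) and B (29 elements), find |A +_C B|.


The pushout A +_C B identifies the images of C in A and B.
|A +_C B| = |A| + |B| - |C| (for injections).
= 21 + 29 - 7 = 43

43


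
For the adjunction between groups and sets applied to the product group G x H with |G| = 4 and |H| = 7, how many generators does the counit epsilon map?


The counit epsilon_K: F(U(K)) -> K of the Free-Forgetful adjunction
maps |K| generators of F(U(K)) into K. For K = G x H (the product group),
|G x H| = |G| * |H|.
Total generators mapped = 4 * 7 = 28.

28


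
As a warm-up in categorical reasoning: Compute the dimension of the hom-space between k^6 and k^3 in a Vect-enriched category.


In Vect-enriched categories, Hom(k^n, k^m) is the space of m x n matrices.
dim(Hom(k^6, k^3)) = 3 * 6 = 18

18


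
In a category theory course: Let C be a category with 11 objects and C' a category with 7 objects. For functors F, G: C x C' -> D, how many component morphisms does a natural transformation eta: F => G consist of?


A natural transformation eta: F => G assigns one component morphism per
object of the domain category.
The domain is the product category C x C', so
|Ob(C x C')| = |Ob(C)| * |Ob(C')| = 11 * 7 = 77.
Therefore eta has 77 component morphisms.

77


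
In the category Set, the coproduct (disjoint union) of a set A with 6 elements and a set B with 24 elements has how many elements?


In Set, the coproduct A + B is the disjoint union.
|A + B| = |A| + |B| = 6 + 24 = 30

30


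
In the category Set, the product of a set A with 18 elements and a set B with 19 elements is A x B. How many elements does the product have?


In Set, the product A x B is the Cartesian product.
By the universal property, |A x B| = |A| * |B|.
|A x B| = 18 * 19 = 342

342


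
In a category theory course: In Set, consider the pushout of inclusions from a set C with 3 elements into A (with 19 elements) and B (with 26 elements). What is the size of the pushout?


The pushout A +_C B identifies the images of C in A and B.
|A +_C B| = |A| + |B| - |C| (for injections).
= 19 + 26 - 3 = 42

42


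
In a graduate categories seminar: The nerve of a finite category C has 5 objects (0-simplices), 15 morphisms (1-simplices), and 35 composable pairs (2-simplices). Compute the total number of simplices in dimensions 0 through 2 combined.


The 2-skeleton of the nerve N(C) consists of simplices in dimensions 0, 1, 2:
  |N(C)_0| = 5 (objects)
  |N(C)_1| = 15 (morphisms)
  |N(C)_2| = 35 (composable pairs)
Total = 5 + 15 + 35 = 55

55


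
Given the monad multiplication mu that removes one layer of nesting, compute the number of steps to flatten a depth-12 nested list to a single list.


Each application of mu: T^2 -> T removes one layer of nesting.
Starting at depth 12 (i.e., T^12(X)), we need to reach T(X).
Number of mu applications = 12 - 1 = 11

11


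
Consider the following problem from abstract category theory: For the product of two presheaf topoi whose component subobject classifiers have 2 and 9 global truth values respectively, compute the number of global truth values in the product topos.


In a product of presheaf topoi E_1 x E_2, the subobject classifier
is Omega = Omega_1 x Omega_2 (componentwise), so
|Omega(top)| = |Omega_1(top_1)| * |Omega_2(top_2)|.
= 2 * 9 = 18.

18


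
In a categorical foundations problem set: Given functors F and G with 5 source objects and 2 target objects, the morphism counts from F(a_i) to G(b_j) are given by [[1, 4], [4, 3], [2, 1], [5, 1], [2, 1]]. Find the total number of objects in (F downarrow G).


Objects of (F downarrow G) are triples (a, b, h: F(a)->G(b)).
The count equals the sum of all entries in the hom-matrix.
sum(row 0) = 5
sum(row 1) = 7
sum(row 2) = 3
sum(row 3) = 6
sum(row 4) = 3
Grand total = 24

24


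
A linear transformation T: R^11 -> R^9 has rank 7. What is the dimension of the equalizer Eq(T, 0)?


The equalizer of f and the zero map is ker(f).
By the rank-nullity theorem: dim(ker(f)) = dim(domain) - rank(f).
dim(ker(f)) = 11 - 7 = 4

4


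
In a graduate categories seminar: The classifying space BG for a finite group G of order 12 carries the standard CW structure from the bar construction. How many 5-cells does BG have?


In the bar-construction CW model of BG, the n-cells are indexed by
n-tuples [g_1|...|g_n] of non-identity elements of G (degenerate
simplices with some g_i = e do not contribute cells), so there are
(|G| - 1)^n n-cells.
For dim = 5 with |G| = 12:
cells = (12 - 1)^5 = 11^5 = 161051

161051


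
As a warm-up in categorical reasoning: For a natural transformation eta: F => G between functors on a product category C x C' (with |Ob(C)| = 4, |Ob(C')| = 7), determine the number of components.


A natural transformation eta: F => G assigns one component morphism per
object of the domain category.
The domain is the product category C x C', so
|Ob(C x C')| = |Ob(C)| * |Ob(C')| = 4 * 7 = 28.
Therefore eta has 28 component morphisms.

28


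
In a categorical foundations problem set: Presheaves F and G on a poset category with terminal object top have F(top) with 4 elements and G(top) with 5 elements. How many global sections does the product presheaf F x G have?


Global sections of a presheaf on a poset with terminal top satisfy
Gamma(H) ~ H(top). Presheaves admit pointwise products, so
(F x G)(top) = F(top) x G(top) (Cartesian product).
|Gamma(F x G)| = |F(top)| * |G(top)| = 4 * 5 = 20.

20


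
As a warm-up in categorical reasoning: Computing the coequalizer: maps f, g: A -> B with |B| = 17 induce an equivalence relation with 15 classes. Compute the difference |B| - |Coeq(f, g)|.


The coequalizer Coeq(f, g) = B / ~ has one element per equivalence class.
|B| = 17, |Coeq(f, g)| = 15.
|B| - |Coeq(f, g)| = 17 - 15 = 2.

2


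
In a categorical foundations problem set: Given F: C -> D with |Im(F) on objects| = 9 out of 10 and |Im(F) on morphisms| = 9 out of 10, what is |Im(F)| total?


The image of F consists of distinct objects and distinct morphisms.
|Im(F)| on objects = 9
|Im(F)| on morphisms = 9
Total image cardinality = 9 + 9 = 18

18


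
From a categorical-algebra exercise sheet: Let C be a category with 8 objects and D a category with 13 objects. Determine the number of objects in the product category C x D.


The product category C x D has objects that are pairs (c, d).
Number of pairs = |Ob(C)| * |Ob(D)| = 8 * 13 = 104

104


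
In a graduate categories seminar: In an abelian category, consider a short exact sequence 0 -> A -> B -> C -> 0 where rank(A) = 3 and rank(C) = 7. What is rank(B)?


For a short exact sequence 0 -> A -> B -> C -> 0,
rank is additive: rank(B) = rank(A) + rank(C).
rank(B) = 3 + 7 = 10

10


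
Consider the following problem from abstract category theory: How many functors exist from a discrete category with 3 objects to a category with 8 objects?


A functor from a discrete category C to D is determined by
where each object maps. Each of the 3 objects of C can map
to any of the 8 objects of D independently.
Number of functors = 8^3 = 512

512


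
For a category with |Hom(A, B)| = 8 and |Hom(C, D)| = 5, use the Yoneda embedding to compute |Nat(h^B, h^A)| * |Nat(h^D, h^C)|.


By the Yoneda lemma, Nat(h^B, h^A) is isomorphic to Hom(A, B),
so |Nat(h^B, h^A)| = |Hom(A, B)| and |Nat(h^D, h^C)| = |Hom(C, D)|.
|Hom(A, B)| = 8, |Hom(C, D)| = 5.
|Nat(h^B, h^A) x Nat(h^D, h^C)| = 8 * 5 = 40

40


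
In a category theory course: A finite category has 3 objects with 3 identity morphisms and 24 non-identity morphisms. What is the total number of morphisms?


Each object has an identity morphism, giving 3 identities.
Adding the 24 non-identity morphisms:
Total = 3 + 24 = 27

27


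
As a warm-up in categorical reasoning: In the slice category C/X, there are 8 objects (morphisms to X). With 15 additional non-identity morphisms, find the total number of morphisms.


In the slice category C/X, objects are morphisms to X.
Identity morphisms: 8 (one per object of C/X).
Non-identity morphisms: 15.
Total = 8 + 15 = 23

23


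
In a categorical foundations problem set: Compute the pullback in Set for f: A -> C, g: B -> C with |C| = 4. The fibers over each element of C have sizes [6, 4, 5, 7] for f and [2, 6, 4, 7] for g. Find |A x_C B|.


The pullback A x_C B consists of pairs (a, b) with f(a) = g(b).
For each element c in C, the fiber product has |f^-1(c)| * |g^-1(c)| elements.
Summing over C: 6 * 2 + 4 * 6 + 5 * 4 + 7 * 7
= 12 + 24 + 20 + 49 = 105

105


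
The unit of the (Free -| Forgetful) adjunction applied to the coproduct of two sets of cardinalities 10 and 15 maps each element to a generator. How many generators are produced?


The unit eta_X: X -> U(F(X)) of the Free-Forgetful adjunction
maps each element of X to a generator of F(X). For X = S + T (disjoint
union in Set), |S + T| = |S| + |T|.
Total mappings = 10 + 15 = 25.

25


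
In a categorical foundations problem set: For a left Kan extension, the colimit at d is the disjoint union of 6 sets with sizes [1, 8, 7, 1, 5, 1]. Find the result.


Pointwise, the left Kan extension (Lan_F H)(d) is the colimit, indexed
by the comma category (F downarrow d), of H composed with the
projection (F downarrow d) -> C. Here that colimit is given
as a coproduct (disjoint union) of sets, so its cardinality is the
sum of the sizes of the summands.
Coproduct of sets with sizes: 1 + 8 + 7 + 1 + 5 + 1
= 23

23


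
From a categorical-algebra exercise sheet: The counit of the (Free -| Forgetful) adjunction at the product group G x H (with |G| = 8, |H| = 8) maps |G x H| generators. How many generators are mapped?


The counit epsilon_K: F(U(K)) -> K of the Free-Forgetful adjunction
maps |K| generators of F(U(K)) into K. For K = G x H (the product group),
|G x H| = |G| * |H|.
Total generators mapped = 8 * 8 = 64.

64
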